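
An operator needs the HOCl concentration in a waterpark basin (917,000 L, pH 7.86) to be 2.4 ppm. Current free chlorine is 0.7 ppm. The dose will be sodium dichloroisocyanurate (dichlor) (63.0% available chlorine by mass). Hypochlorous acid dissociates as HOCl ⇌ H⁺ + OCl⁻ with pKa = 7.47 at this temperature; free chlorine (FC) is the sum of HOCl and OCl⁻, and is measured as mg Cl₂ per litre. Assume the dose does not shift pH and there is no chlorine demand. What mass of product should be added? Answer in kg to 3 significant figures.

[OCl⁻]/[HOCl] = 10^(pH − pKa) = 10^(7.86 − 7.47) = 2.455; fraction as HOCl = 1/(1 + 2.455) = 0.2895.
Free chlorine required for 2.4 ppm HOCl: 2.4 / 0.2895 = 8.291 ppm.
FC to add: 8.291 − 0.7 = 7.591 mg/L as Cl₂.
Cl₂ equivalent: 7.591 mg/L × 917,000 L = 6961 g.
Product at 63.0% available Cl: 6961 / 0.63 = 11,050 g.

11.0 kg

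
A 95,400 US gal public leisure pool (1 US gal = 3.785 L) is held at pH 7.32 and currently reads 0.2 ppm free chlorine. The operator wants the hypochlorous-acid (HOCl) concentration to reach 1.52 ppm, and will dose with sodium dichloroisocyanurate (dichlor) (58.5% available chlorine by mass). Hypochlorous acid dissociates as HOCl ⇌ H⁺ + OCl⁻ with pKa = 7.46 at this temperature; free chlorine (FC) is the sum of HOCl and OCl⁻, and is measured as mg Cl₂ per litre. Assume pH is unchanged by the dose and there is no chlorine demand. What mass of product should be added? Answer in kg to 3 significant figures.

1.49 kg

Volume: 95,400 US gal × 3.785 L/gal = 361,089 L.
[OCl⁻]/[HOCl] = 10^(pH − pKa) = 10^(7.32 − 7.46) = 0.7244; fraction as HOCl = 1/(1 + 0.7244) = 0.5799.
Free chlorine required for 1.52 ppm HOCl: 1.52 / 0.5799 = 2.621 ppm.
FC to add: 2.621 − 0.2 = 2.421 mg/L as Cl₂.
Cl₂ equivalent: 2.421 mg/L × 361,089 L = 874.2 g.
Product at 58.5% available Cl: 874.2 / 0.585 = 1494 g.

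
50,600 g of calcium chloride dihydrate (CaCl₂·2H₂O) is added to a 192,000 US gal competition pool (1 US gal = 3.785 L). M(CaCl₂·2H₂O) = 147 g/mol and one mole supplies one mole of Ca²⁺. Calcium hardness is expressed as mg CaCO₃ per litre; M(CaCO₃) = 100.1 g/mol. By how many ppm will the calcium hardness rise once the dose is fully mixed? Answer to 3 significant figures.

Volume: 192,000 US gal × 3.785 L/gal = 726,720 L.
Moles of Ca²⁺: 50,600 g ÷ 147 g/mol = 344.2 mol.
As CaCO₃: 344.2 mol × 100.1 g/mol = 34,460 g.
Rise: 34,460 g / 726,720 L × 1000 = 47.41 mg/L.

47.4 ppm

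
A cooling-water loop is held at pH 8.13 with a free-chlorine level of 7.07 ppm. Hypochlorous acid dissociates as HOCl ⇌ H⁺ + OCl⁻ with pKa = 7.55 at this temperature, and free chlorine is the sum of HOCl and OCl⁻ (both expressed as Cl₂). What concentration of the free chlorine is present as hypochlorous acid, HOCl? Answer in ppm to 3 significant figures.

1.47 ppm

[OCl⁻]/[HOCl] = 10^(pH − pKa) = 10^(8.13 − 7.55) = 10^0.58 = 3.802.
Fraction as HOCl = 1 / (1 + 3.802) = 0.2083.
HOCl = 0.2083 × 7.07 ppm = 1.472 ppm.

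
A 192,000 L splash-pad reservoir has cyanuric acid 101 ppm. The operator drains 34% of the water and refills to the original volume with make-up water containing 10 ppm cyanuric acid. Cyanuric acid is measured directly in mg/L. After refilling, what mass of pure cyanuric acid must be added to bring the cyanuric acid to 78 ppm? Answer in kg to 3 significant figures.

1.52 kg

After draining 34% and refilling: 101 × 0.66 + 10 × 0.34 = 70.06 ppm.
Deficit to target: 78 − 70.06 = 7.94 mg/L.
Mass: 7.94 mg/L × 192,000 L = 1524 g cyanuric acid.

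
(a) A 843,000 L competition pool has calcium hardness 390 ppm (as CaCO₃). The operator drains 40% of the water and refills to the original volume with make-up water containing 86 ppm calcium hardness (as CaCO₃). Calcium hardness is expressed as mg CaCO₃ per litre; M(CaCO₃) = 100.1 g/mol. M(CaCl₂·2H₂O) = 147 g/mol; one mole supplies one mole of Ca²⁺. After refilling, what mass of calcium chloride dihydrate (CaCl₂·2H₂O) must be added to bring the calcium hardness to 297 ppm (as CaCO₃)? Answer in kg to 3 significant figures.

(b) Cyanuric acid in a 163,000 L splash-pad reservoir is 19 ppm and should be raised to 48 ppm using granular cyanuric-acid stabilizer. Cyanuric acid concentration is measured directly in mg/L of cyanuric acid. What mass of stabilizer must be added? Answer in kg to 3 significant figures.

(a) After draining 40% and refilling: 390 × 0.60 + 86 × 0.40 = 268.4 ppm.
(a) Deficit to target: 297 − 268.4 = 28.6 mg/L.
(a) As CaCO₃: 28.6 mg/L × 843,000 L = 24,110 g; ÷ 100.1 = 240.9 mol Ca²⁺.
(a) Mass: 240.9 × 147 = 35,410 g.

(b) CYA to add: (48 − 19) = 29 mg/L × 163,000 L = 4727 g cyanuric acid.

(a) 35.4 kg; (b) 4.73 kg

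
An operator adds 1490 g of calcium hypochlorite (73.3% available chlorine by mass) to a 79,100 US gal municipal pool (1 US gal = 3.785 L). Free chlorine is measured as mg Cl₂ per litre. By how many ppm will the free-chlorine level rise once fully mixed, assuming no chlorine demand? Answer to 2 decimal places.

Volume: 79,100 US gal × 3.785 L/gal = 299,394 L.
Available chlorine delivered: 1490 g × 0.733 = 1092 g as Cl₂.
Concentration rise: 1092 g / 299,394 L = 3.648 mg/L = 3.65 ppm.

3.65 ppm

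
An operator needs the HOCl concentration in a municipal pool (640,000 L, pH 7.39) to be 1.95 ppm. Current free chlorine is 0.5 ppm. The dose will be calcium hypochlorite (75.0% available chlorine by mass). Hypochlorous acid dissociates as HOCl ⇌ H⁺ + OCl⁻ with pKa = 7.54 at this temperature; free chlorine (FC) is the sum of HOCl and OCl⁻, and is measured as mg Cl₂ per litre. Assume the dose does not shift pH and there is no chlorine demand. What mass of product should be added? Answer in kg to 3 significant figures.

[OCl⁻]/[HOCl] = 10^(pH − pKa) = 10^(7.39 − 7.54) = 0.7079; fraction as HOCl = 1/(1 + 0.7079) = 0.5855.
Free chlorine required for 1.95 ppm HOCl: 1.95 / 0.5855 = 3.33 ppm.
FC to add: 3.33 − 0.5 = 2.83 mg/L as Cl₂.
Cl₂ equivalent: 2.83 mg/L × 640,000 L = 1812 g.
Product at 75.0% available Cl: 1812 / 0.75 = 2415 g.

2.42 kg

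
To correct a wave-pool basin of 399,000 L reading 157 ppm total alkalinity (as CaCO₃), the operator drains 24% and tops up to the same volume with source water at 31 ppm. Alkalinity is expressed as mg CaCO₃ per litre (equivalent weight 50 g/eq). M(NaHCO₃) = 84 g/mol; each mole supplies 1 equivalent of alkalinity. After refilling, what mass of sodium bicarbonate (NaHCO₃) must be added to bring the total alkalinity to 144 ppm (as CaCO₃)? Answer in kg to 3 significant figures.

11.6 kg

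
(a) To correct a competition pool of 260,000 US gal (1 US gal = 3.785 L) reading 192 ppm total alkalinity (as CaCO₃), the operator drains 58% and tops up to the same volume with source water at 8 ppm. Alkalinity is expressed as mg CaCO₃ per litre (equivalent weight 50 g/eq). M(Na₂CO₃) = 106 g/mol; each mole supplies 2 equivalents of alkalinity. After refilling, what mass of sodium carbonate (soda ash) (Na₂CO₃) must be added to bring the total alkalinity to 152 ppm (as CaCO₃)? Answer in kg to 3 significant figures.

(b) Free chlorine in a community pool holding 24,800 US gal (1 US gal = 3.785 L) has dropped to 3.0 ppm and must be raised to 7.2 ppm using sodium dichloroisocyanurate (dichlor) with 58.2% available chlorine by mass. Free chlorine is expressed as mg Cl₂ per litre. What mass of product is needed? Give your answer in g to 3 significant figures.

(a) Volume: 260,000 US gal × 3.785 L/gal = 984,100 L.
(a) After draining 58% and refilling: 192 × 0.42 + 8 × 0.58 = 85.28 ppm.
(a) Deficit to target: 152 − 85.28 = 66.72 mg/L.
(a) As CaCO₃: 66.72 mg/L × 984,100 L = 65,660 g; ÷ 50 g/eq ÷ 2 = 656.6 mol Na₂CO₃.
(a) Mass: 656.6 × 106 = 69,600 g.

(b) Volume: 24,800 US gal × 3.785 L/gal = 93,868 L.
(b) Chlorine deficit: 7.2 − 3.0 = 4.2 ppm = 4.2 mg/L as Cl₂.
(b) Cl₂ equivalent needed: 4.2 mg/L × 93,868 L = 394,200 mg = 394.2 g.
(b) Product at 58.2% available chlorine: 394.2 / 0.582 = 677.4 g.

(a) 69.6 kg; (b) 677 g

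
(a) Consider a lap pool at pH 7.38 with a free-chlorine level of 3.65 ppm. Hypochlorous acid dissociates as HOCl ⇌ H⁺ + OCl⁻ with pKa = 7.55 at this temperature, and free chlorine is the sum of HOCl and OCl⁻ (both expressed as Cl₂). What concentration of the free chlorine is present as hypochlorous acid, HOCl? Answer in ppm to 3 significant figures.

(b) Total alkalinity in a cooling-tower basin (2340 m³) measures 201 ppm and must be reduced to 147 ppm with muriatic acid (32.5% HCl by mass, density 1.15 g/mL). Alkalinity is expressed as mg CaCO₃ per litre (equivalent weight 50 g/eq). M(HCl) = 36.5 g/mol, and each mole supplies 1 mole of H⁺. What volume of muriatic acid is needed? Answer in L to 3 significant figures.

(a) 2.18 ppm; (b) 247 L

(a) [OCl⁻]/[HOCl] = 10^(pH − pKa) = 10^(7.38 − 7.55) = 10^-0.17 = 0.6761.
(a) Fraction as HOCl = 1 / (1 + 0.6761) = 0.5966.
(a) HOCl = 0.5966 × 3.65 ppm = 2.178 ppm.

(b) Volume: 2340 m³ = 2,340,000 L.
(b) Alkalinity to neutralize: (201 − 147) = 54 mg/L as CaCO₃ × 2,340,000 L = 126,400 g as CaCO₃.
(b) Equivalents of H⁺ required: 126,400 ÷ 50 g/eq = 2527 eq = 2527 mol HCl.
(b) Mass of HCl: 2527 × 36.5 = 92,240 g.
(b) Mass of 32.5% solution: 92,240 / 0.325 = 283,800 g.
(b) Volume: 283,800 g ÷ 1.15 g/mL = 246,800 mL.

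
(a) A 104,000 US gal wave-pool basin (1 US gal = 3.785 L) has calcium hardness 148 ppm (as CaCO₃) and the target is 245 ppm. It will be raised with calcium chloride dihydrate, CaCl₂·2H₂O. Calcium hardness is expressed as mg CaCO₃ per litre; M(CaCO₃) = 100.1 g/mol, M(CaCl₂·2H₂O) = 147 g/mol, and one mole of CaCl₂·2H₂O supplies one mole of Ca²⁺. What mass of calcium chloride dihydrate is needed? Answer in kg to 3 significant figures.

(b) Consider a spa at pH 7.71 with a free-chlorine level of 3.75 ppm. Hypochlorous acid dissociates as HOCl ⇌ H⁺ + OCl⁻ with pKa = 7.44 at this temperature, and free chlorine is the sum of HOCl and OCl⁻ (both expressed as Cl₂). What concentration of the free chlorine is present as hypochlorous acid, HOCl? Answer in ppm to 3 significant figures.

(a) Volume: 104,000 US gal × 3.785 L/gal = 393,640 L.
(a) Hardness to add: (245 − 148) = 97 mg/L as CaCO₃ × 393,640 L = 38,180 g as CaCO₃.
(a) Moles of Ca²⁺ (1 mol Ca²⁺ ≡ 1 mol CaCO₃): 38,180 / 100.1 g/mol = 381.4 mol.
(a) Mass of CaCl₂·2H₂O: 381.4 × 147 = 56,070 g.

(b) [OCl⁻]/[HOCl] = 10^(pH − pKa) = 10^(7.71 − 7.44) = 10^0.27 = 1.862.
(b) Fraction as HOCl = 1 / (1 + 1.862) = 0.3494.
(b) HOCl = 0.3494 × 3.75 ppm = 1.31 ppm.

(a) 56.1 kg; (b) 1.31 ppm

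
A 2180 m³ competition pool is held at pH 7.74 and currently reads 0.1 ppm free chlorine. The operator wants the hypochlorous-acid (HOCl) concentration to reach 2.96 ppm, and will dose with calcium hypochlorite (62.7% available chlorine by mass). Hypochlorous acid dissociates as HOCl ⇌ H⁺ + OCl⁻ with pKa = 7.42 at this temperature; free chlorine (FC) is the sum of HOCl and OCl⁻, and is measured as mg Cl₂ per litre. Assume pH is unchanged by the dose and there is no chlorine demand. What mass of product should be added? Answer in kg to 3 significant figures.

Volume: 2180 m³ = 2,180,000 L.
[OCl⁻]/[HOCl] = 10^(pH − pKa) = 10^(7.74 − 7.42) = 2.089; fraction as HOCl = 1/(1 + 2.089) = 0.3237.
Free chlorine required for 2.96 ppm HOCl: 2.96 / 0.3237 = 9.144 ppm.
FC to add: 9.144 − 0.1 = 9.044 mg/L as Cl₂.
Cl₂ equivalent: 9.044 mg/L × 2,180,000 L = 19,720 g.
Product at 62.7% available Cl: 19,720 / 0.627 = 31,450 g.

31.4 kg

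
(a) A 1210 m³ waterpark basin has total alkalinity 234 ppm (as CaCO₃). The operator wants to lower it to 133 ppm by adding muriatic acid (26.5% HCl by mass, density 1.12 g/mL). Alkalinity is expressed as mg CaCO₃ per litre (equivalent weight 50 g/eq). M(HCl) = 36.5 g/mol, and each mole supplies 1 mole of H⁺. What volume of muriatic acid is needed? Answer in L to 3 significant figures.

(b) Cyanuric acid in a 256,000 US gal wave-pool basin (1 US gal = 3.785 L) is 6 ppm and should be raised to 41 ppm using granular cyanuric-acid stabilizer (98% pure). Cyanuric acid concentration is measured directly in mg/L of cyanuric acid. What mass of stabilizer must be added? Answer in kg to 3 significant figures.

(a) Volume: 1210 m³ = 1,210,000 L.
(a) Alkalinity to neutralize: (234 − 133) = 101 mg/L as CaCO₃ × 1,210,000 L = 122,200 g as CaCO₃.
(a) Equivalents of H⁺ required: 122,200 ÷ 50 g/eq = 2444 eq = 2444 mol HCl.
(a) Mass of HCl: 2444 × 36.5 = 89,210 g.
(a) Mass of 26.5% solution: 89,210 / 0.265 = 336,700 g.
(a) Volume: 336,700 g ÷ 1.12 g/mL = 300,600 mL.

(b) Volume: 256,000 US gal × 3.785 L/gal = 968,960 L.
(b) CYA to add: (41 − 6) = 35 mg/L × 968,960 L = 33,910 g cyanuric acid.
(b) At 98% purity: 33,910 / 0.98 = 34,610 g product.

(a) 301 L; (b) 34.6 kg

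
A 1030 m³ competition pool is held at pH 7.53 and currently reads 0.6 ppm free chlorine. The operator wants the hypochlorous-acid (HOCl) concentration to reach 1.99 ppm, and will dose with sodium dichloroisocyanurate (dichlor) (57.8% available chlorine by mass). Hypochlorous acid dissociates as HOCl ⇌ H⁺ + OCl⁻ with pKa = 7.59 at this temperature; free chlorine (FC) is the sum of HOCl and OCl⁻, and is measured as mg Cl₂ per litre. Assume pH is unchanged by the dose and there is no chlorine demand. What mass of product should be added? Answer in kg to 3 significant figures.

Volume: 1030 m³ = 1,030,000 L.
[OCl⁻]/[HOCl] = 10^(pH − pKa) = 10^(7.53 − 7.59) = 0.871; fraction as HOCl = 1/(1 + 0.871) = 0.5345.
Free chlorine required for 1.99 ppm HOCl: 1.99 / 0.5345 = 3.723 ppm.
FC to add: 3.723 − 0.6 = 3.123 mg/L as Cl₂.
Cl₂ equivalent: 3.123 mg/L × 1,030,000 L = 3217 g.
Product at 57.8% available Cl: 3217 / 0.578 = 5566 g.

5.57 kg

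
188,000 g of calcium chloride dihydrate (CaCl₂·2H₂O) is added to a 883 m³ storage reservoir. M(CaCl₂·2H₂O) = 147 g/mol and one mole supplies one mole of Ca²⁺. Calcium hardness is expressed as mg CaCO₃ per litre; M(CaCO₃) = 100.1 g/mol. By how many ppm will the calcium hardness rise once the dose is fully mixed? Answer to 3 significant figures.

Volume: 883 m³ = 883,000 L.
Moles of Ca²⁺: 188,000 g ÷ 147 g/mol = 1279 mol.
As CaCO₃: 1279 mol × 100.1 g/mol = 128,000 g.
Rise: 128,000 g / 883,000 L × 1000 = 145 mg/L.

145 ppm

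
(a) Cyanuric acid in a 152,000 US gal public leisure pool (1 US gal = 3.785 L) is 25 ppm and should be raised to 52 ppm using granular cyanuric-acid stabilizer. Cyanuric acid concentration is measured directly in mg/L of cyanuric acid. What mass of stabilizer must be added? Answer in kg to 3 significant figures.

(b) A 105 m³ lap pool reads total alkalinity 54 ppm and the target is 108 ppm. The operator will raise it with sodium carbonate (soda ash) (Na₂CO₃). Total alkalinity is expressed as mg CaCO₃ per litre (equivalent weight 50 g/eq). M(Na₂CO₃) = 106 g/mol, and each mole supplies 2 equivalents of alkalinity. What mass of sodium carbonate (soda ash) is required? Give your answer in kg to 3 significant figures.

(a) Volume: 152,000 US gal × 3.785 L/gal = 575,320 L.
(a) CYA to add: (52 − 25) = 27 mg/L × 575,320 L = 15,530 g cyanuric acid.

(b) Volume: 105 m³ = 105,000 L.
(b) Alkalinity to add: (108 − 54) = 54 mg/L as CaCO₃ × 105,000 L = 5670 g as CaCO₃.
(b) Equivalents: 5670 g ÷ 50 g/eq = 113.4 eq.
(b) Each mole of Na₂CO₃ supplies 2 eq, so 113.4 / 2 = 56.7 mol.
(b) Mass: 56.7 mol × 106 g/mol = 6010 g.

(a) 15.5 kg; (b) 6.01 kg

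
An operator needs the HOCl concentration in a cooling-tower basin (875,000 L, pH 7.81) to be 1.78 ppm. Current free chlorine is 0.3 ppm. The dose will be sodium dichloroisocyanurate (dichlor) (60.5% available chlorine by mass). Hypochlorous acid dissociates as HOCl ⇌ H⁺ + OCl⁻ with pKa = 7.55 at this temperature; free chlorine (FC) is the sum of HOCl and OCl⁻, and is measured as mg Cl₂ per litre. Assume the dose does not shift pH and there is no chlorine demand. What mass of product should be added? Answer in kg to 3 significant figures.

6.83 kg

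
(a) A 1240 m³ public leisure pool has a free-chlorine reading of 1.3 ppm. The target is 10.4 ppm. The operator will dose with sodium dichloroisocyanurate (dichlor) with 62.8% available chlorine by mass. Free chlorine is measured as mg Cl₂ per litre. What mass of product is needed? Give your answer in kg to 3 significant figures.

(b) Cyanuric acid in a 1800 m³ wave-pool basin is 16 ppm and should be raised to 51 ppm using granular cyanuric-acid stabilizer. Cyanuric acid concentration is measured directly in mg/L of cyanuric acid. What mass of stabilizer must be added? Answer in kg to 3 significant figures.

(a) Volume: 1240 m³ = 1,240,000 L.
(a) Chlorine deficit: 10.4 − 1.3 = 9.1 ppm = 9.1 mg/L as Cl₂.
(a) Cl₂ equivalent needed: 9.1 mg/L × 1,240,000 L = 11,280,000 mg = 11,280 g.
(a) Product at 62.8% available chlorine: 11,280 / 0.628 = 17,970 g.

(b) Volume: 1800 m³ = 1,800,000 L.
(b) CYA to add: (51 − 16) = 35 mg/L × 1,800,000 L = 63,000 g cyanuric acid.

(a) 18.0 kg; (b) 63.0 kg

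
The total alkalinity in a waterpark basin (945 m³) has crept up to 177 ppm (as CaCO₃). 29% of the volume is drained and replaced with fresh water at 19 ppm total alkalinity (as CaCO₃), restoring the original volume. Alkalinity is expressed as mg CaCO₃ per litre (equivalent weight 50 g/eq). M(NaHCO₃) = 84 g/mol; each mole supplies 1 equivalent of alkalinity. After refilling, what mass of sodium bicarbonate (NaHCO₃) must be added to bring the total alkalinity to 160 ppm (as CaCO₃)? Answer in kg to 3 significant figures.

45.8 kg

Volume: 945 m³ = 945,000 L.
After draining 29% and refilling: 177 × 0.71 + 19 × 0.29 = 131.18 ppm.
Deficit to target: 160 − 131.18 = 28.82 mg/L.
As CaCO₃: 28.82 mg/L × 945,000 L = 27,230 g; ÷ 50 g/eq ÷ 1 = 544.7 mol NaHCO₃.
Mass: 544.7 × 84 = 45,750 g.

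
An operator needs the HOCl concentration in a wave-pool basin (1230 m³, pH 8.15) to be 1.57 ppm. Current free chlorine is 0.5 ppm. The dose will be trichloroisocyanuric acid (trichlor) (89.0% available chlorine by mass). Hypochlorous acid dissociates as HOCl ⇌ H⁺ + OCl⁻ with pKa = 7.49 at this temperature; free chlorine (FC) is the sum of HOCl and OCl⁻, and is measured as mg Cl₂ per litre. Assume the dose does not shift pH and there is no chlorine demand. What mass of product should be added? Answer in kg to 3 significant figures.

11.4 kg

Volume: 1230 m³ = 1,230,000 L.
[OCl⁻]/[HOCl] = 10^(pH − pKa) = 10^(8.15 − 7.49) = 4.571; fraction as HOCl = 1/(1 + 4.571) = 0.1795.
Free chlorine required for 1.57 ppm HOCl: 1.57 / 0.1795 = 8.746 ppm.
FC to add: 8.746 − 0.5 = 8.246 mg/L as Cl₂.
Cl₂ equivalent: 8.246 mg/L × 1,230,000 L = 10,140 g.
Product at 89.0% available Cl: 10,140 / 0.89 = 11,400 g.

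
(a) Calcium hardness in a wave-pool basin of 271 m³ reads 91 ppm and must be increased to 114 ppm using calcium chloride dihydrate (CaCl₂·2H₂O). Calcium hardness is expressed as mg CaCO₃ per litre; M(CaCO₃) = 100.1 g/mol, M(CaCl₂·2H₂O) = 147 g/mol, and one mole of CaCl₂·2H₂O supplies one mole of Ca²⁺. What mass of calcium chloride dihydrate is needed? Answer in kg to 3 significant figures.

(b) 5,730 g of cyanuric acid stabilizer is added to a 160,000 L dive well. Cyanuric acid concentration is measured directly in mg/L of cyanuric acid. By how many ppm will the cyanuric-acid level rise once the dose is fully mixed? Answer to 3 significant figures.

(a) Volume: 271 m³ = 271,000 L.
(a) Hardness to add: (114 − 91) = 23 mg/L as CaCO₃ × 271,000 L = 6233 g as CaCO₃.
(a) Moles of Ca²⁺ (1 mol Ca²⁺ ≡ 1 mol CaCO₃): 6233 / 100.1 g/mol = 62.27 mol.
(a) Mass of CaCl₂·2H₂O: 62.27 × 147 = 9153 g.

(b) Rise: 5,730 g / 160,000 L × 1000 = 35.81 mg/L.

(a) 9.15 kg; (b) 35.8 ppm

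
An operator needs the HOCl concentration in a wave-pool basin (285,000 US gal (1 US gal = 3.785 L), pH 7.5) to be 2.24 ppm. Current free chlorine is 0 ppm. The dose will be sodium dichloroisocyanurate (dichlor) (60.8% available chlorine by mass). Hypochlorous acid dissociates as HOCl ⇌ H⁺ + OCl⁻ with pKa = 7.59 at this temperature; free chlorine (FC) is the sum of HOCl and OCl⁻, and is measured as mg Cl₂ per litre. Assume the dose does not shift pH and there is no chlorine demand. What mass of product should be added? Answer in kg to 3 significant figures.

7.20 kg

Volume: 285,000 US gal × 3.785 L/gal = 1,078,725 L.
[OCl⁻]/[HOCl] = 10^(pH − pKa) = 10^(7.5 − 7.59) = 0.8128; fraction as HOCl = 1/(1 + 0.8128) = 0.5516.
Free chlorine required for 2.24 ppm HOCl: 2.24 / 0.5516 = 4.061 ppm.
FC to add: 4.061 − 0 = 4.061 mg/L as Cl₂.
Cl₂ equivalent: 4.061 mg/L × 1,078,725 L = 4380 g.
Product at 60.8% available Cl: 4380 / 0.608 = 7205 g.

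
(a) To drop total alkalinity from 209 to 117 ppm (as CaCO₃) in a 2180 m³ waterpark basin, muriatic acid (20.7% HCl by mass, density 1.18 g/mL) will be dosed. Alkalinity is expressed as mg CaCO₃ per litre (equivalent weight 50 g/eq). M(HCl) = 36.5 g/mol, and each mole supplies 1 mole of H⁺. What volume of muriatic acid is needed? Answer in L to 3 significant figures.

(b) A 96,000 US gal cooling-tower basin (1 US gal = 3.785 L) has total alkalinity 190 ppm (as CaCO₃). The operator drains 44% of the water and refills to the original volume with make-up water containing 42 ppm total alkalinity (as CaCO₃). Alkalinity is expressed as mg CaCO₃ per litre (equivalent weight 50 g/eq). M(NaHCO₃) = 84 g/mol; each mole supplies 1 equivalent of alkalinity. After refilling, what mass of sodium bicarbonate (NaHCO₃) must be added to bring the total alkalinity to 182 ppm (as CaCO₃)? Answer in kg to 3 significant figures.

(a) 599 L; (b) 34.9 kg

(a) Volume: 2180 m³ = 2,180,000 L.
(a) Alkalinity to neutralize: (209 − 117) = 92 mg/L as CaCO₃ × 2,180,000 L = 200,600 g as CaCO₃.
(a) Equivalents of H⁺ required: 200,600 ÷ 50 g/eq = 4011 eq = 4011 mol HCl.
(a) Mass of HCl: 4011 × 36.5 = 146,400 g.
(a) Mass of 20.7% solution: 146,400 / 0.207 = 707,300 g.
(a) Volume: 707,300 g ÷ 1.18 g/mL = 599,400 mL.

(b) Volume: 96,000 US gal × 3.785 L/gal = 363,360 L.
(b) After draining 44% and refilling: 190 × 0.56 + 42 × 0.44 = 124.88 ppm.
(b) Deficit to target: 182 − 124.88 = 57.12 mg/L.
(b) As CaCO₃: 57.12 mg/L × 363,360 L = 20,760 g; ÷ 50 g/eq ÷ 1 = 415.1 mol NaHCO₃.
(b) Mass: 415.1 × 84 = 34,870 g.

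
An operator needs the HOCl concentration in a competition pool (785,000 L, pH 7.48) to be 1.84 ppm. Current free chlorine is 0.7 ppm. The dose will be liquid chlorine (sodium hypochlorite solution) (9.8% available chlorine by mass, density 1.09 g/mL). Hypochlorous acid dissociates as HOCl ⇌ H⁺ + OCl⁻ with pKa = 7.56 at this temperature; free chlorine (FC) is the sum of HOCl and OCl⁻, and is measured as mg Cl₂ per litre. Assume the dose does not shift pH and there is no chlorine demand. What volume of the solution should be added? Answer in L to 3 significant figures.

19.6 L

[OCl⁻]/[HOCl] = 10^(pH − pKa) = 10^(7.48 − 7.56) = 0.8318; fraction as HOCl = 1/(1 + 0.8318) = 0.5459.
Free chlorine required for 1.84 ppm HOCl: 1.84 / 0.5459 = 3.37 ppm.
FC to add: 3.37 − 0.7 = 2.67 mg/L as Cl₂.
Cl₂ equivalent: 2.67 mg/L × 785,000 L = 2096 g.
Product at 9.8% available Cl: 2096 / 0.098 = 21,390 g.
Volume: 21,390 g ÷ 1.09 g/mL = 19,620 mL.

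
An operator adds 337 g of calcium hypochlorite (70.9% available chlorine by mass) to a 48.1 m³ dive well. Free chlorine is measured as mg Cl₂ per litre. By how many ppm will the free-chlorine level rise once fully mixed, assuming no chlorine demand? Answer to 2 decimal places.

4.97 ppm

Volume: 48.1 m³ = 48,100 L.
Available chlorine delivered: 337 g × 0.709 = 238.9 g as Cl₂.
Concentration rise: 238.9 g / 48,100 L = 4.967 mg/L = 4.97 ppm.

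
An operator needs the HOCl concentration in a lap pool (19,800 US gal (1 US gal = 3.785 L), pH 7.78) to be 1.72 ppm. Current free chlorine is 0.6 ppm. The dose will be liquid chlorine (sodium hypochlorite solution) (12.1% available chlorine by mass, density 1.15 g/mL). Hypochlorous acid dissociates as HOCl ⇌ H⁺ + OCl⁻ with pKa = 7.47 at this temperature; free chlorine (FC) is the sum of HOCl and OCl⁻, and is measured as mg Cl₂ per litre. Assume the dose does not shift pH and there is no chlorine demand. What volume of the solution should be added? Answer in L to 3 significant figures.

2.49 L

Volume: 19,800 US gal × 3.785 L/gal = 74,943 L.
[OCl⁻]/[HOCl] = 10^(pH − pKa) = 10^(7.78 − 7.47) = 2.042; fraction as HOCl = 1/(1 + 2.042) = 0.3288.
Free chlorine required for 1.72 ppm HOCl: 1.72 / 0.3288 = 5.232 ppm.
FC to add: 5.232 − 0.6 = 4.632 mg/L as Cl₂.
Cl₂ equivalent: 4.632 mg/L × 74,943 L = 347.1 g.
Product at 12.1% available Cl: 347.1 / 0.121 = 2869 g.
Volume: 2869 g ÷ 1.15 g/mL = 2495 mL.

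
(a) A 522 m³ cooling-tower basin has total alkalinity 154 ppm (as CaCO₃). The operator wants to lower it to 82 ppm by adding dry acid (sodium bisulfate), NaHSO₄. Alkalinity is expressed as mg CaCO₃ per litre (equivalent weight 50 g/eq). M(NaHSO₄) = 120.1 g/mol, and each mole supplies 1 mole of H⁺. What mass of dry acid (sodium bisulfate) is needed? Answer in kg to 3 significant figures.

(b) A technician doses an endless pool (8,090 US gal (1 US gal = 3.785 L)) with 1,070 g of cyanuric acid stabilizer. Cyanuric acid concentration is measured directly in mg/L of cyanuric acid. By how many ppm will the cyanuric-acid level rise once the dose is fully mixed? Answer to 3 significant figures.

(a) Volume: 522 m³ = 522,000 L.
(a) Alkalinity to neutralize: (154 − 82) = 72 mg/L as CaCO₃ × 522,000 L = 37,580 g as CaCO₃.
(a) Equivalents of H⁺ required: 37,580 ÷ 50 g/eq = 751.7 eq = 751.7 mol NaHSO₄.
(a) Mass of NaHSO₄: 751.7 × 120.1 = 90,280 g.

(b) Volume: 8,090 US gal × 3.785 L/gal = 30,621 L.
(b) Rise: 1,070 g / 30,621 L × 1000 = 34.94 mg/L.

(a) 90.3 kg; (b) 34.9 ppm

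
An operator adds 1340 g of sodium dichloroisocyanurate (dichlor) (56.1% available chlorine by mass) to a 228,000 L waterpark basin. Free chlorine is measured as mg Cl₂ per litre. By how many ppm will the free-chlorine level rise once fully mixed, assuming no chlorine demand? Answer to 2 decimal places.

3.30 ppm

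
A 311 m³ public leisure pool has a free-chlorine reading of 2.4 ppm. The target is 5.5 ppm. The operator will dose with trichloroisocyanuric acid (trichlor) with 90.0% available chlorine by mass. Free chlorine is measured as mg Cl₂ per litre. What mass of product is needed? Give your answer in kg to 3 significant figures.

Volume: 311 m³ = 311,000 L.
Chlorine deficit: 5.5 − 2.4 = 3.1 ppm = 3.1 mg/L as Cl₂.
Cl₂ equivalent needed: 3.1 mg/L × 311,000 L = 964,100 mg = 964.1 g.
Product at 90.0% available chlorine: 964.1 / 0.9 = 1071 g.

1.07 kg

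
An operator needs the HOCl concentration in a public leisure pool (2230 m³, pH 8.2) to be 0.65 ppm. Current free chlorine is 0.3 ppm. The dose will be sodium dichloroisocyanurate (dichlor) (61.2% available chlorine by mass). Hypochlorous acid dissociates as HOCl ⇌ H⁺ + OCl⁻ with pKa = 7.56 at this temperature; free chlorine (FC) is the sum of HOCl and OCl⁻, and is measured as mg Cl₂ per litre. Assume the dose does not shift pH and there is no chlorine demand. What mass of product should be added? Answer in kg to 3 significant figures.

Volume: 2230 m³ = 2,230,000 L.
[OCl⁻]/[HOCl] = 10^(pH − pKa) = 10^(8.2 − 7.56) = 4.365; fraction as HOCl = 1/(1 + 4.365) = 0.1864.
Free chlorine required for 0.65 ppm HOCl: 0.65 / 0.1864 = 3.487 ppm.
FC to add: 3.487 − 0.3 = 3.187 mg/L as Cl₂.
Cl₂ equivalent: 3.187 mg/L × 2,230,000 L = 7108 g.
Product at 61.2% available Cl: 7108 / 0.612 = 11,610 g.

11.6 kg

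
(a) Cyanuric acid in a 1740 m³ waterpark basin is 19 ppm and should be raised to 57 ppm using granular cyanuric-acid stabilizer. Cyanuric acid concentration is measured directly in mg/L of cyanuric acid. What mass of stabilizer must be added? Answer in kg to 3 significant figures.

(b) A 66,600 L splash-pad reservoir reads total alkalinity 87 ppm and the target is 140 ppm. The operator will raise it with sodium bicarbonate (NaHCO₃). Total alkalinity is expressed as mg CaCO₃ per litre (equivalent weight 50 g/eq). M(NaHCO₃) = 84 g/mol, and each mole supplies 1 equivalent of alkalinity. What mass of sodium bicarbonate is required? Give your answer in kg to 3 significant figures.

(a) Volume: 1740 m³ = 1,740,000 L.
(a) CYA to add: (57 − 19) = 38 mg/L × 1,740,000 L = 66,120 g cyanuric acid.

(b) Alkalinity to add: (140 − 87) = 53 mg/L as CaCO₃ × 66,600 L = 3530 g as CaCO₃.
(b) Equivalents: 3530 g ÷ 50 g/eq = 70.6 eq.
(b) NaHCO₃ supplies 1 eq per mole → 70.6 mol.
(b) Mass: 70.6 mol × 84 g/mol = 5930 g.

(a) 66.1 kg; (b) 5.93 kg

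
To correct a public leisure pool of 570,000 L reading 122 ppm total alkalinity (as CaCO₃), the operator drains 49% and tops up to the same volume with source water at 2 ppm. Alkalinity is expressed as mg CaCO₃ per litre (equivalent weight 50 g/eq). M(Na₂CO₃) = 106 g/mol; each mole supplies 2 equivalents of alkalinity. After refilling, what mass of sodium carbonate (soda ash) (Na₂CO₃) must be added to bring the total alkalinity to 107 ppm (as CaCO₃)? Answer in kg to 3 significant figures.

After draining 49% and refilling: 122 × 0.51 + 2 × 0.49 = 63.2 ppm.
Deficit to target: 107 − 63.2 = 43.8 mg/L.
As CaCO₃: 43.8 mg/L × 570,000 L = 24,970 g; ÷ 50 g/eq ÷ 2 = 249.7 mol Na₂CO₃.
Mass: 249.7 × 106 = 26,460 g.

26.5 kg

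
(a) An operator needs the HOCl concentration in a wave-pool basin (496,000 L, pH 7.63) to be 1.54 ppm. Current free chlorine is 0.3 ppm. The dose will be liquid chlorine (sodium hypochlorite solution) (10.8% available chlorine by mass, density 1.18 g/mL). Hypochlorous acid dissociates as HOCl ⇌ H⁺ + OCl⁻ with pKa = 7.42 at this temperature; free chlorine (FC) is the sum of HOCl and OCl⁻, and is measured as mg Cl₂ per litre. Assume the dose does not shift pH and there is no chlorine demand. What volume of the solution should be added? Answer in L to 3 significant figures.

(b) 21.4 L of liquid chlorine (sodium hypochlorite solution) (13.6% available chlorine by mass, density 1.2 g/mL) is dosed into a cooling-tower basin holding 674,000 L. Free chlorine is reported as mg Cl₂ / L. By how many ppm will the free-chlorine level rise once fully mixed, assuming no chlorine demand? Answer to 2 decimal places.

(a) [OCl⁻]/[HOCl] = 10^(pH − pKa) = 10^(7.63 − 7.42) = 1.622; fraction as HOCl = 1/(1 + 1.622) = 0.3814.
(a) Free chlorine required for 1.54 ppm HOCl: 1.54 / 0.3814 = 4.038 ppm.
(a) FC to add: 4.038 − 0.3 = 3.738 mg/L as Cl₂.
(a) Cl₂ equivalent: 3.738 mg/L × 496,000 L = 1854 g.
(a) Product at 10.8% available Cl: 1854 / 0.108 = 17,170 g.
(a) Volume: 17,170 g ÷ 1.18 g/mL = 14,550 mL.

(b) Mass of solution: 21.4 L × 1000 mL/L × 1.2 g/mL = 25,680 g.
(b) Available chlorine delivered: 25,680 g × 0.136 = 3492 g as Cl₂.
(b) Concentration rise: 3492 g / 674,000 L = 5.182 mg/L = 5.18 ppm.

(a) 14.5 L; (b) 5.18 ppm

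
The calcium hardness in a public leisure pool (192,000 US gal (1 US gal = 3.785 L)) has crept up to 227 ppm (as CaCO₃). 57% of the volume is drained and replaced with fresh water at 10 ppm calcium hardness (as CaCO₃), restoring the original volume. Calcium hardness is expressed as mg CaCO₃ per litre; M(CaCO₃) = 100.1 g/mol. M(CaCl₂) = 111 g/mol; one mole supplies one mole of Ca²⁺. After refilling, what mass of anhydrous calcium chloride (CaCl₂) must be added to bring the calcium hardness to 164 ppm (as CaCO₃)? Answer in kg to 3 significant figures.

Volume: 192,000 US gal × 3.785 L/gal = 726,720 L.
After draining 57% and refilling: 227 × 0.43 + 10 × 0.57 = 103.31 ppm.
Deficit to target: 164 − 103.31 = 60.69 mg/L.
As CaCO₃: 60.69 mg/L × 726,720 L = 44,100 g; ÷ 100.1 = 440.6 mol Ca²⁺.
Mass: 440.6 × 111 = 48,910 g.

48.9 kg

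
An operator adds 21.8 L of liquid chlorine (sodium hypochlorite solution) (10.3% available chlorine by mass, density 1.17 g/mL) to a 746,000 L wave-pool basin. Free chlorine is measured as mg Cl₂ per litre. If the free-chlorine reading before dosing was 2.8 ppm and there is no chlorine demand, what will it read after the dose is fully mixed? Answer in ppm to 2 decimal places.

Mass of solution: 21.8 L × 1000 mL/L × 1.17 g/mL = 25,510 g.
Available chlorine delivered: 25,510 g × 0.103 = 2627 g as Cl₂.
Concentration rise: 2627 g / 746,000 L = 3.522 mg/L = 3.52 ppm.
Final FC: 2.8 + 3.52 = 6.32 ppm.

6.32 ppm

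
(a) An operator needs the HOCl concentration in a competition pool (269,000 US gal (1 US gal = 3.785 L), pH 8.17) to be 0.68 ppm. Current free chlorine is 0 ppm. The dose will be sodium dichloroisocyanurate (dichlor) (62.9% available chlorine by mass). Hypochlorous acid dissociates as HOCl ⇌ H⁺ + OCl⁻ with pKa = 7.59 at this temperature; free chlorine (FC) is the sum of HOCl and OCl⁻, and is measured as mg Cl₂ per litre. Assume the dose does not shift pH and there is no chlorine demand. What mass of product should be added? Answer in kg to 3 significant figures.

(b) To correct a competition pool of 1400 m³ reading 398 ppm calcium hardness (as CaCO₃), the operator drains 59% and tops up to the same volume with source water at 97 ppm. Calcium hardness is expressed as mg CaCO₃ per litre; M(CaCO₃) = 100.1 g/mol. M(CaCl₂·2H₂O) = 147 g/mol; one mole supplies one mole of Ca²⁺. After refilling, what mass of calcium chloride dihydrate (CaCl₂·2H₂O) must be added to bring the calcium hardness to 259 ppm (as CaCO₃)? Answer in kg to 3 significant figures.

(a) Volume: 269,000 US gal × 3.785 L/gal = 1,018,165 L.
(a) [OCl⁻]/[HOCl] = 10^(pH − pKa) = 10^(8.17 − 7.59) = 3.802; fraction as HOCl = 1/(1 + 3.802) = 0.2083.
(a) Free chlorine required for 0.68 ppm HOCl: 0.68 / 0.2083 = 3.265 ppm.
(a) FC to add: 3.265 − 0 = 3.265 mg/L as Cl₂.
(a) Cl₂ equivalent: 3.265 mg/L × 1,018,165 L = 3325 g.
(a) Product at 62.9% available Cl: 3325 / 0.629 = 5286 g.

(b) Volume: 1400 m³ = 1,400,000 L.
(b) After draining 59% and refilling: 398 × 0.41 + 97 × 0.59 = 220.41 ppm.
(b) Deficit to target: 259 − 220.41 = 38.59 mg/L.
(b) As CaCO₃: 38.59 mg/L × 1,400,000 L = 54,030 g; ÷ 100.1 = 539.7 mol Ca²⁺.
(b) Mass: 539.7 × 147 = 79,340 g.

(a) 5.29 kg; (b) 79.3 kg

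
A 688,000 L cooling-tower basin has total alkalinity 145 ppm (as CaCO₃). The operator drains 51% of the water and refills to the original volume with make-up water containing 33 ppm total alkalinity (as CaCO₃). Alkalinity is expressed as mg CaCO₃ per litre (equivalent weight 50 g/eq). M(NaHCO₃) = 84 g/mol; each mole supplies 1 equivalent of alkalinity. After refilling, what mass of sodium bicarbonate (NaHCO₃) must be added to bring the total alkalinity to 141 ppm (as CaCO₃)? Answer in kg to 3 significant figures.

After draining 51% and refilling: 145 × 0.49 + 33 × 0.51 = 87.88 ppm.
Deficit to target: 141 − 87.88 = 53.12 mg/L.
As CaCO₃: 53.12 mg/L × 688,000 L = 36,550 g; ÷ 50 g/eq ÷ 1 = 730.9 mol NaHCO₃.
Mass: 730.9 × 84 = 61,400 g.

61.4 kg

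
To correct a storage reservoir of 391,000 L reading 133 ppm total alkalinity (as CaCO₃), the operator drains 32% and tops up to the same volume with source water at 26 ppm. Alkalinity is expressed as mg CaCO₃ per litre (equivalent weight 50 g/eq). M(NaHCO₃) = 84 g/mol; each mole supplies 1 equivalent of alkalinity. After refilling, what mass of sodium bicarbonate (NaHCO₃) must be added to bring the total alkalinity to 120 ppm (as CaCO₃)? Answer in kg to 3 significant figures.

14.0 kg

After draining 32% and refilling: 133 × 0.68 + 26 × 0.32 = 98.76 ppm.
Deficit to target: 120 − 98.76 = 21.24 mg/L.
As CaCO₃: 21.24 mg/L × 391,000 L = 8305 g; ÷ 50 g/eq ÷ 1 = 166.1 mol NaHCO₃.
Mass: 166.1 × 84 = 13,950 g.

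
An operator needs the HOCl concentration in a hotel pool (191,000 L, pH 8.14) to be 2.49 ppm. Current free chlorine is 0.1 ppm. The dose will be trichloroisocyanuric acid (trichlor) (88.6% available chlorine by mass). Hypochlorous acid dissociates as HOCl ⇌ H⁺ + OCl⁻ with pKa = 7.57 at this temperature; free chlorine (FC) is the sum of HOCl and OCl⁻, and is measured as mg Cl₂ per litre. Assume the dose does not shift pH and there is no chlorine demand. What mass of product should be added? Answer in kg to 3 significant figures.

[OCl⁻]/[HOCl] = 10^(pH − pKa) = 10^(8.14 − 7.57) = 3.715; fraction as HOCl = 1/(1 + 3.715) = 0.2121.
Free chlorine required for 2.49 ppm HOCl: 2.49 / 0.2121 = 11.74 ppm.
FC to add: 11.74 − 0.1 = 11.64 mg/L as Cl₂.
Cl₂ equivalent: 11.64 mg/L × 191,000 L = 2223 g.
Product at 88.6% available Cl: 2223 / 0.886 = 2510 g.

2.51 kg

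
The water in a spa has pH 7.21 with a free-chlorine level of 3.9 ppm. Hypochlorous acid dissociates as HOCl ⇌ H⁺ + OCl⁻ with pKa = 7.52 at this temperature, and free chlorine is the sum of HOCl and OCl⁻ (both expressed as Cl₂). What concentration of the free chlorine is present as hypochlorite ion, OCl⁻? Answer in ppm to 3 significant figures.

[OCl⁻]/[HOCl] = 10^(pH − pKa) = 10^(7.21 − 7.52) = 10^-0.31 = 0.4898.
Fraction as HOCl = 1 / (1 + 0.4898) = 0.6712.
OCl⁻ = (1 − 0.6712) × 3.9 ppm = 1.282 ppm.

1.28 ppm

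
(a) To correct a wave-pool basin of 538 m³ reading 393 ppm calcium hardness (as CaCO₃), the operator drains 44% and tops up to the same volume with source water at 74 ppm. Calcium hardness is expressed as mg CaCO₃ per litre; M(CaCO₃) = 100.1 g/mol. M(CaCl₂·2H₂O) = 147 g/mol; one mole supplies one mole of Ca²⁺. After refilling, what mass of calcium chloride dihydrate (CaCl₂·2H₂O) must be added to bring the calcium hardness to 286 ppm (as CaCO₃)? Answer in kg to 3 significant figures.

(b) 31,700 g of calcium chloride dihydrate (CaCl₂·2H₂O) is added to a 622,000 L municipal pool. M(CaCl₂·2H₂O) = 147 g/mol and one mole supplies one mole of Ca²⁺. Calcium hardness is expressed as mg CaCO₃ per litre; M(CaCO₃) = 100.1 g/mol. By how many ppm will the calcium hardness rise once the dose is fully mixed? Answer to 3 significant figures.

(a) 26.4 kg; (b) 34.7 ppm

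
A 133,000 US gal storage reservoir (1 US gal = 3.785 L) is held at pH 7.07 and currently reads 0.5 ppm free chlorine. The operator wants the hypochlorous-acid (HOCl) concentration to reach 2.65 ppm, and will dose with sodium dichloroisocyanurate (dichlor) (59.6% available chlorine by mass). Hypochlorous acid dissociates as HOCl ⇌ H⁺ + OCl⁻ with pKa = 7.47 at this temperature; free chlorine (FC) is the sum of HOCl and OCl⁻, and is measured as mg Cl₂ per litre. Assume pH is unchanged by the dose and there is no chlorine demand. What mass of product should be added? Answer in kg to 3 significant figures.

2.71 kg

Volume: 133,000 US gal × 3.785 L/gal = 503,405 L.
[OCl⁻]/[HOCl] = 10^(pH − pKa) = 10^(7.07 − 7.47) = 0.3981; fraction as HOCl = 1/(1 + 0.3981) = 0.7153.
Free chlorine required for 2.65 ppm HOCl: 2.65 / 0.7153 = 3.705 ppm.
FC to add: 3.705 − 0.5 = 3.205 mg/L as Cl₂.
Cl₂ equivalent: 3.205 mg/L × 503,405 L = 1613 g.
Product at 59.6% available Cl: 1613 / 0.596 = 2707 g.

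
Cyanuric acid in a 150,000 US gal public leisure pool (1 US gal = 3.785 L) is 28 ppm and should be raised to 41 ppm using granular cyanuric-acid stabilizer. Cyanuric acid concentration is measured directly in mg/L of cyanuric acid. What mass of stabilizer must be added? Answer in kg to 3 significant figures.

7.38 kg

Volume: 150,000 US gal × 3.785 L/gal = 567,750 L.
CYA to add: (41 − 28) = 13 mg/L × 567,750 L = 7381 g cyanuric acid.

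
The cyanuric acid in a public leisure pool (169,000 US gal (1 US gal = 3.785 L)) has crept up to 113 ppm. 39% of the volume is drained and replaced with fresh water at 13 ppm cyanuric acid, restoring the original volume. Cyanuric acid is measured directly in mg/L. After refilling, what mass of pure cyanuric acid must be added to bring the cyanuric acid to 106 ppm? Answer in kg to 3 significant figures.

Volume: 169,000 US gal × 3.785 L/gal = 639,665 L.
After draining 39% and refilling: 113 × 0.61 + 13 × 0.39 = 74 ppm.
Deficit to target: 106 − 74 = 32 mg/L.
Mass: 32 mg/L × 639,665 L = 20,470 g cyanuric acid.

20.5 kg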